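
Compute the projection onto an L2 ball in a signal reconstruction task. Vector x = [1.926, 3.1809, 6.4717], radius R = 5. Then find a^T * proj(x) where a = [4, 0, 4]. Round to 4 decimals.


Step 1: Compute ||x|| (intermediates to 6 decimals).
||x|| = sqrt(1.926^2 + 3.1809^2 + 6.4717^2) = 7.463947
Step 2: Project.
Since ||x|| > R, scale = R/||x|| = 5/7.463947 = 0.669887, proj(x) = scale * x
proj(x) = [1.290202, 2.130844, 4.335308]
Step 3: Dot product.
a^T * proj(x) = 4*1.290202 + 0*2.130844 + 4*4.335308 = 22.502


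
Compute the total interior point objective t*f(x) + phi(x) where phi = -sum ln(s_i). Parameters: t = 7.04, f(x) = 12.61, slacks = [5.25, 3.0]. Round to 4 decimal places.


Step 1: Compute log-barrier.
ln values: [1.6582, 1.0986]
phi = -(1.6582 + 1.0986) = -2.7568
Step 2: Compute augmented objective.
t*f(x) = 7.04*12.61 = 88.7744
Total = 88.7744 - 2.7568 = 86.0176


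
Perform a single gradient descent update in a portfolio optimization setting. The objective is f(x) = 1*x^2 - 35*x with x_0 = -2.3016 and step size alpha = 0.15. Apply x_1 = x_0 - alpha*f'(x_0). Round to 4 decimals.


We compute the gradient at x_0 and apply the update.
f'(x) = 2*x - 35
f'(-2.3016) = 2*-2.3016 - 35 = -39.6032
x_1 = -2.3016 - 0.15*-39.6032 = 3.6389


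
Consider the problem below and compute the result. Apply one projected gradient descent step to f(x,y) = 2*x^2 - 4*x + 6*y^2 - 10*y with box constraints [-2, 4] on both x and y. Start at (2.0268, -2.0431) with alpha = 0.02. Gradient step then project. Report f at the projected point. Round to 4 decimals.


Step 1: Compute gradient at (2.0268, -2.0431).
grad_x = 2*2*2.0268 - 4 = 4.1072
grad_y = 2*6*-2.0431 - 10 = -34.5172
Step 2: Gradient step.
x_raw = 2.0268 - 0.02*4.1072 = 1.9447
y_raw = -2.0431 - 0.02*-34.5172 = -1.3528
Step 3: Project onto [-2, 4].
x_proj = clip(1.9447) = 1.9447
y_proj = clip(-1.3528) = -1.3528
Step 4: Evaluate f.
f(1.9447, -1.3528) = 24.292


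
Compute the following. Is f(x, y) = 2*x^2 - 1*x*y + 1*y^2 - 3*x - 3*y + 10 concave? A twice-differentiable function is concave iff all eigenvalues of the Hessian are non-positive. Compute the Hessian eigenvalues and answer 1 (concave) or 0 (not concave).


The Hessian of f(x,y) = 2*x^2 - 1*x*y + 1*y^2 - 3*x - 3*y + 10 is:
H = [[4, -1], [-1, 2]]
Trace = 4 + 2 = 6
Determinant = 4*2 - (-1)^2 = 7
Discriminant = (6)^2 - 4*7 = 8.0
Eigenvalues: lambda_1 = 1.5858, lambda_2 = 4.4142
The function is not concave.

0


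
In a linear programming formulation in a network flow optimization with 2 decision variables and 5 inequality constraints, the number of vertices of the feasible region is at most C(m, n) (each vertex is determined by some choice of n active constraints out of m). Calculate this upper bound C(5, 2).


Each vertex corresponds to some choice of n active constraints out of m, so the number of vertices is at most C(m, n) = m! / (n!(m-n)!).
m = 5, n = 2
Numerator: 5 * 4
Denominator: 2! = 2
C(5, 2) = 10


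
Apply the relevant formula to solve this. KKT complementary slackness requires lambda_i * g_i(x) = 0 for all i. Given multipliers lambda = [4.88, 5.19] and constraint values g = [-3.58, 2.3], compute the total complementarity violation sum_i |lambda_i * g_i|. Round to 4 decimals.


KKT complementary slackness check:
lambda_1 * g_1 = 4.88 * -3.58 = -17.4704
lambda_2 * g_2 = 5.19 * 2.3 = 11.937
Total violation = 17.4704 + 11.937 = 29.4074


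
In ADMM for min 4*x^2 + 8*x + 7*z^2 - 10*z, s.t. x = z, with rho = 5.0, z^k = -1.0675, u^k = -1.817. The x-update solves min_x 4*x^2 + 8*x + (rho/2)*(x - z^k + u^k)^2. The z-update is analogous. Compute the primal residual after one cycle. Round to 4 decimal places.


ADMM iteration with rho = 5.0, z^k = -1.0675, u^k = -1.817
Step 1: x-update.
Minimize 4*x^2 + 8*x + (5.0/2)*(x + 1.0675 - 1.817)^2
FOC: (2*4 + 5.0)*x = -8 + 5.0*(-1.0675 + 1.817)
x^{k+1} = -0.3271
Step 2: z-update.
Minimize 7*z^2 - 10*z + (5.0/2)*(-0.3271 - z - 1.817)^2
FOC: (2*7 + 5.0)*z = 10 + 5.0*(-0.3271 - 1.817)
z^{k+1} = -0.0379
Step 3: u-update.
u^{k+1} = -1.817 - 0.3271 + 0.0379 = -2.1062
Step 4: Primal residual = |-0.3271 + 0.0379| = 0.2892


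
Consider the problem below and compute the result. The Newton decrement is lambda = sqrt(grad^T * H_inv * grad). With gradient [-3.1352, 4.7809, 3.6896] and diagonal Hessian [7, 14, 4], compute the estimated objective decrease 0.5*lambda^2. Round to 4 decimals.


Step 1: H is diagonal, so H^(-1) * g = [-0.4479, 0.3415, 0.9224].
Step 2: g^T H^(-1) g = sum_i g_i^2 / H_ii
  = (-3.1352)^2/7 + (4.7809)^2/14 + (3.6896)^2/4
  = 1.4042 + 1.6326 + 3.4033 = 6.4401
Step 3: Objective decrease = 0.5 * g^T H^(-1) g = 3.2201


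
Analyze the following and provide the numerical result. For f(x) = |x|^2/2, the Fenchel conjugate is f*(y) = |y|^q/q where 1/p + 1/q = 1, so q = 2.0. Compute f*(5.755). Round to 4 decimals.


The conjugate exponent q satisfies 1/p + 1/q = 1.
p = 2, so q = 2/(2 - 1) = 2.0
|y|^q = 5.755^2.0 = 33.12
f*(5.755) = 33.12 / 2.0 = 16.56


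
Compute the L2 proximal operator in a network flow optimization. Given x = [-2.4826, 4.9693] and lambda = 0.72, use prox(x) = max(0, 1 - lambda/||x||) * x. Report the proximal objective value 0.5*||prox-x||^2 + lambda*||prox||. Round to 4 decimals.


Step 1: Compute ||x||.
||x|| = 5.5549
Step 2: Compute scaling factor.
scale = max(0, 1 - 0.72/5.5549) = 0.8704
Step 3: prox(x) = [-2.1608, 4.3252]
||prox(x)|| = 4.8349
Step 4: Proximal objective.
0.5*||prox-x||^2 = 0.2592
lambda*||prox|| = 3.4811
Total = 3.7403


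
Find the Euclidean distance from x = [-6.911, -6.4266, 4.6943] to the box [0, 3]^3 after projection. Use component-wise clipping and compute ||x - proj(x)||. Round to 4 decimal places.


Project each component onto [0, 3].
clip(-6.911) = 0.0, clip(-6.4266) = 0.0, clip(4.6943) = 3.0
Projection = [0.0, 0.0, 3.0]
Squared diffs: [47.7619, 41.3012, 2.8707]
Distance = sqrt(91.9338) = 9.5882


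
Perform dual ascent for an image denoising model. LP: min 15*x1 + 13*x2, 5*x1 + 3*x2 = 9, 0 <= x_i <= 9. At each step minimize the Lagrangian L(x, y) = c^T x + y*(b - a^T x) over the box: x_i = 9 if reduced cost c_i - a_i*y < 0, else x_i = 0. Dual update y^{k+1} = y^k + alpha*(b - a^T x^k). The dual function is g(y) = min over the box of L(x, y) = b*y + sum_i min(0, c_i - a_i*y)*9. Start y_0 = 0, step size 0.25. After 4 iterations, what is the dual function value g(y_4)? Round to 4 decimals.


Dual ascent for LP: min 15*x1 + 13*x2, 5*x1 + 3*x2 = 9, 0 <= x_i <= 9
Step 1: y^k = 0.0, reduced costs: (15.0, 13.0)
  x^k = (0.0, 0.0), subgradient = b - a^T x = 9.0
  y^{k+1} = 0.0 + 0.25*9.0 = 2.25
Step 2: y^k = 2.25, reduced costs: (3.75, 6.25)
  x^k = (0.0, 0.0), subgradient = b - a^T x = 9.0
  y^{k+1} = 2.25 + 0.25*9.0 = 4.5
Step 3: y^k = 4.5, reduced costs: (-7.5, -0.5)
  x^k = (9.0, 9.0), subgradient = b - a^T x = -63.0
  y^{k+1} = 4.5 + 0.25*-63.0 = -11.25
Step 4: y^k = -11.25, reduced costs: (71.25, 46.75)
  x^k = (0.0, 0.0), subgradient = b - a^T x = 9.0
  y^{k+1} = -11.25 + 0.25*9.0 = -9.0
Dual objective at y_4 = -9.0: reduced costs (60.0, 40.0), box minimizer x = (0.0, 0.0)
g(y_4) = b*y + (c1 - a1*y)*x1 + (c2 - a2*y)*x2 = 9*(-9.0) + 60.0*0.0 + 40.0*0.0 = -81.0 + 0.0 + 0.0 = -81.0


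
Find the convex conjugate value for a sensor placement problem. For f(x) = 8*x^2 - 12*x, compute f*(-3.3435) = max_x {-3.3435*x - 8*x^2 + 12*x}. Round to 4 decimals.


f*(y) = sup_x {y*x - a*x^2 - b*x} = sup_x {(y-b)*x - a*x^2}
FOC: (y - b) - 2a*x = 0 => x* = (y - b)/(2a)
x* = (-3.3435 + 12)/(2*8) = 0.541
f*(-3.3435) = (y-b)^2/(4a) = (-3.3435 + 12)^2/(4*8)
= 74.935/32 = 2.3417


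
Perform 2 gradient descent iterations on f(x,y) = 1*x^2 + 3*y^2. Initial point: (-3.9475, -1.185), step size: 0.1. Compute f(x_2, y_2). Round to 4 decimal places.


Gradient descent on f(x,y) = 1*x^2 + 3*y^2.
Starting point: (-3.9475, -1.185), alpha = 0.1
Step 1: grad_x = 2*1*-3.9475 = -7.895, grad_y = 2*3*-1.185 = -7.11
  x_1 = -3.9475 - 0.1*-7.895 = -3.158
  y_1 = -1.185 - 0.1*-7.11 = -0.474
Step 2: grad_x = 2*1*-3.158 = -6.316, grad_y = 2*3*-0.474 = -2.844
  x_2 = -3.158 - 0.1*-6.316 = -2.5264
  y_2 = -0.474 - 0.1*-2.844 = -0.1896
f(-2.5264, -0.1896) = 1*(-2.5264)^2 + 3*(-0.1896)^2 = 6.4905


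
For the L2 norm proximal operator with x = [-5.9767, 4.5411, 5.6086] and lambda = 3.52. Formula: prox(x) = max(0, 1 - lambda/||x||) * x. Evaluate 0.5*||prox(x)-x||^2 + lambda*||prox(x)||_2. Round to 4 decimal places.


Step 1: Compute ||x||.
||x|| = 9.3701
Step 2: Compute scaling factor.
scale = max(0, 1 - 3.52/9.3701) = 0.6243
Step 3: prox(x) = [-3.7315, 2.8352, 3.5017]
||prox(x)|| = 5.8501
Step 4: Proximal objective.
0.5*||prox-x||^2 = 6.1952
lambda*||prox|| = 20.5924
Total = 26.7876


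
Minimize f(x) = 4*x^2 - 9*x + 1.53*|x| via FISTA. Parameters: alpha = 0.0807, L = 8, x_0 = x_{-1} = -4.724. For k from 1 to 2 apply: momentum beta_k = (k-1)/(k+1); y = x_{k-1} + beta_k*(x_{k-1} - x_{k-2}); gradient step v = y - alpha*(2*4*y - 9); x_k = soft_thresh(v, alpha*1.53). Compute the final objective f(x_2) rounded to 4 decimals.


FISTA on f(x) = 4*x^2 - 9*x + 1.53*|x|
L = 8, alpha = 0.0807
Iteration 1: beta = 0.0, y = -4.724 + 0.0*(-4.724 + 4.724) = -4.724
  grad(y) = -46.792, v = y - alpha*grad = -0.9479
  prox(v) = soft_thresh(-0.9479, 0.1235) = -0.8244
Iteration 2: beta = 0.3333, y = -0.8244 + 0.3333*(-0.8244 + 4.724) = 0.4754
  grad(y) = -5.1964, v = y - alpha*grad = 0.8948
  prox(v) = soft_thresh(0.8948, 0.1235) = 0.7713
f(x_2) = 4*0.7713^2 - 9*0.7713 + 1.53*|0.7713| = -3.382


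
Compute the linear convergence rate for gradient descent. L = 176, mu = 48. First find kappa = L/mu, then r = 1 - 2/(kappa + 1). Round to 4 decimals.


Step 1: Compute the condition number.
kappa = L/mu = 176/48 = 3.6667
Step 2: Compute the convergence rate.
r = 1 - 2/(kappa + 1) = 1 - 2*mu/(L + mu) = (L - mu)/(L + mu) = 128/224 = 0.5714


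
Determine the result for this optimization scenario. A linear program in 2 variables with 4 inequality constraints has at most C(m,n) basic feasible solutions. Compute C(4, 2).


Each vertex corresponds to some choice of n active constraints out of m, so the number of vertices is at most C(m, n) = m! / (n!(m-n)!).
m = 4, n = 2
Numerator: 4 * 3
Denominator: 2! = 2
C(4, 2) = 6


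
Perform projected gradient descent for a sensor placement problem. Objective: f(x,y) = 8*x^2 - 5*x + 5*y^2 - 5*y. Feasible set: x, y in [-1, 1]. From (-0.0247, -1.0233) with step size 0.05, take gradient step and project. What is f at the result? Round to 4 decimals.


Step 1: Compute gradient at (-0.0247, -1.0233).
grad_x = 2*8*-0.0247 - 5 = -5.3952
grad_y = 2*5*-1.0233 - 5 = -15.233
Step 2: Gradient step.
x_raw = -0.0247 - 0.05*-5.3952 = 0.2451
y_raw = -1.0233 - 0.05*-15.233 = -0.2617
Step 3: Project onto [-1, 1].
x_proj = clip(0.2451) = 0.2451
y_proj = clip(-0.2617) = -0.2617
Step 4: Evaluate f.
f(0.2451, -0.2617) = 0.9057


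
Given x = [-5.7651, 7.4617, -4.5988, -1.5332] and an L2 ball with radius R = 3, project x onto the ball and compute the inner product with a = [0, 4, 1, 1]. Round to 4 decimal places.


Step 1: Compute ||x|| (intermediates to 6 decimals).
||x|| = sqrt((-5.7651)^2 + 7.4617^2 + (-4.5988)^2 + (-1.5332)^2) = 10.6025
Step 2: Project.
Since ||x|| > R, scale = R/||x|| = 3/10.6025 = 0.282952, proj(x) = scale * x
proj(x) = [-1.631247, 2.111303, -1.30124, -0.433822]
Step 3: Dot product.
a^T * proj(x) = 0*(-1.631247) + 4*2.111303 + 1*(-1.30124) + 1*(-0.433822) = 6.7102


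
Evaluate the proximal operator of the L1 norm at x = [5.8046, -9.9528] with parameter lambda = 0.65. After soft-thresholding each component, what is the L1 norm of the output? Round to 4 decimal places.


Soft-thresholding with lambda = 0.65:
prox(5.8046) = sign(5.8046)*max(|5.8046| - 0.65, 0) = 5.1546
prox(-9.9528) = sign(-9.9528)*max(|-9.9528| - 0.65, 0) = -9.3028
prox(x) = [5.1546, -9.3028]
||prox(x)||_1 = 5.1546 + 9.3028 = 14.4574


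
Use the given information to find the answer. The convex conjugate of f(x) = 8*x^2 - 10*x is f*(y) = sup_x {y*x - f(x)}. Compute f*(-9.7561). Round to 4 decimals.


f*(y) = sup_x {y*x - a*x^2 - b*x} = sup_x {(y-b)*x - a*x^2}
FOC: (y - b) - 2a*x = 0 => x* = (y - b)/(2a)
x* = (-9.7561 + 10)/(2*8) = 0.0152
f*(-9.7561) = (y-b)^2/(4a) = (-9.7561 + 10)^2/(4*8)
= 0.0595/32 = 0.0019


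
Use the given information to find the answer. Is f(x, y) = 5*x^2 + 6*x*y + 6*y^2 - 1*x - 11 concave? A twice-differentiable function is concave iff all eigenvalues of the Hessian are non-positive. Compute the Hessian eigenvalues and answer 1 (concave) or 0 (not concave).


The Hessian of f(x,y) = 5*x^2 + 6*x*y + 6*y^2 - 1*x - 11 is:
H = [[10, 6], [6, 12]]
Trace = 10 + 12 = 22
Determinant = 10*12 - (6)^2 = 84
Discriminant = (22)^2 - 4*84 = 148.0
Eigenvalues: lambda_1 = 4.9172, lambda_2 = 17.0828
The function is not concave.

0


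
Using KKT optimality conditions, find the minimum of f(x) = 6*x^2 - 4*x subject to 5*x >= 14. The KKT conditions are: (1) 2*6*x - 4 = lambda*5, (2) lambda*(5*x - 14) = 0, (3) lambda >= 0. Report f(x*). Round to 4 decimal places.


Step 1: Try lambda = 0 (constraint inactive).
x_unc = 4/(2*6) = 0.3333
Check: 5*0.3333 = 1.6665 < 14 -- violated!
Step 2: Constraint must be active: 5*x = 14
x* = 14/5 = 2.8
lambda = (2*6*2.8 - 4)/5 = 5.92
Step 3: Compute optimal value.
f(x*) = 6*2.8^2 - 4*2.8 = 35.84


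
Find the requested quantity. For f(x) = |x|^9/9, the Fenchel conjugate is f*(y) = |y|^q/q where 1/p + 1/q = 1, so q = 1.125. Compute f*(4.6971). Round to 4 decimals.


The conjugate exponent q satisfies 1/p + 1/q = 1.
p = 9, so q = 9/(9 - 1) = 1.125
|y|^q = 4.6971^1.125 = 5.6991
f*(4.6971) = 5.6991 / 1.125 = 5.0659


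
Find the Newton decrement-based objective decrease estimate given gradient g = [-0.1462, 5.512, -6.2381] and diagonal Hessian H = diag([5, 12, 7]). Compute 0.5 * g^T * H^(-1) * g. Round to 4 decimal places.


Step 1: H is diagonal, so H^(-1) * g = [-0.0292, 0.4593, -0.8912].
Step 2: g^T H^(-1) g = sum_i g_i^2 / H_ii
  = (-0.1462)^2/5 + (5.512)^2/12 + (-6.2381)^2/7
  = 0.0043 + 2.5318 + 5.5591 = 8.0952
Step 3: Objective decrease = 0.5 * g^T H^(-1) g = 4.0476


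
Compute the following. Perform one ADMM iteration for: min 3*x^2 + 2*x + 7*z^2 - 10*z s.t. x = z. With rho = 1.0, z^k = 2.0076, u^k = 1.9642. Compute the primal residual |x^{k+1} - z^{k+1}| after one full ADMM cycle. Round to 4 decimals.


ADMM iteration with rho = 1.0, z^k = 2.0076, u^k = 1.9642
Step 1: x-update.
Minimize 3*x^2 + 2*x + (1.0/2)*(x - 2.0076 + 1.9642)^2
FOC: (2*3 + 1.0)*x = -2 + 1.0*(2.0076 - 1.9642)
x^{k+1} = -0.2795
Step 2: z-update.
Minimize 7*z^2 - 10*z + (1.0/2)*(-0.2795 - z + 1.9642)^2
FOC: (2*7 + 1.0)*z = 10 + 1.0*(-0.2795 + 1.9642)
z^{k+1} = 0.779
Step 3: u-update.
u^{k+1} = 1.9642 - 0.2795 - 0.779 = 0.9057
Step 4: Primal residual = |-0.2795 - 0.779| = 1.0585


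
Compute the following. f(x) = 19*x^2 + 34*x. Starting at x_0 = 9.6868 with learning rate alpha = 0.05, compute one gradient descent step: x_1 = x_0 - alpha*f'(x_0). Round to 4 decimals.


We compute the gradient at x_0 and apply the update.
f'(x) = 38*x + 34
f'(9.6868) = 38*9.6868 + 34 = 402.0984
x_1 = 9.6868 - 0.05*402.0984 = -10.4181


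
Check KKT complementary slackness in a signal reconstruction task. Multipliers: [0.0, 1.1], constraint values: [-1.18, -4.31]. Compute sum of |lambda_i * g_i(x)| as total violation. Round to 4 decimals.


KKT complementary slackness check:
lambda_1 * g_1 = 0.0 * -1.18 = -0.0
lambda_2 * g_2 = 1.1 * -4.31 = -4.741
Total violation = 0.0 + 4.741 = 4.741


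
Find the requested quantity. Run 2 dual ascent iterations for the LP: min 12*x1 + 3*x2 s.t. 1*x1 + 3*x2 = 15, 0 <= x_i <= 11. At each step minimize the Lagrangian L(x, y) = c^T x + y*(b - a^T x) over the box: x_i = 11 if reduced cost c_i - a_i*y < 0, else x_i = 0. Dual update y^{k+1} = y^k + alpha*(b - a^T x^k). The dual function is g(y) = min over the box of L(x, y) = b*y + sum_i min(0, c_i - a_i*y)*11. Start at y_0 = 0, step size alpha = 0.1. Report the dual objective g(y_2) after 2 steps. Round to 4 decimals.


Dual ascent for LP: min 12*x1 + 3*x2, 1*x1 + 3*x2 = 15, 0 <= x_i <= 11
Step 1: y^k = 0.0, reduced costs: (12.0, 3.0)
  x^k = (0.0, 0.0), subgradient = b - a^T x = 15.0
  y^{k+1} = 0.0 + 0.1*15.0 = 1.5
Step 2: y^k = 1.5, reduced costs: (10.5, -1.5)
  x^k = (0.0, 11.0), subgradient = b - a^T x = -18.0
  y^{k+1} = 1.5 + 0.1*-18.0 = -0.3
Dual objective at y_2 = -0.3: reduced costs (12.3, 3.9), box minimizer x = (0.0, 0.0)
g(y_2) = b*y + (c1 - a1*y)*x1 + (c2 - a2*y)*x2 = 15*(-0.3) + 12.3*0.0 + 3.9*0.0 = -4.5 + 0.0 + 0.0 = -4.5


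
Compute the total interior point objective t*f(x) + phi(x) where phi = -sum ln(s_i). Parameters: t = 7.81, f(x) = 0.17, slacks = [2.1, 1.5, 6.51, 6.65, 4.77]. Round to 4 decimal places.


Step 1: Compute log-barrier.
ln values: [0.7419, 0.4055, 1.8733, 1.8946, 1.5623]
phi = -(0.7419 + 0.4055 + 1.8733 + 1.8946 + 1.5623) = -6.4777
Step 2: Compute augmented objective.
t*f(x) = 7.81*0.17 = 1.3277
Total = 1.3277 - 6.4777 = -5.15


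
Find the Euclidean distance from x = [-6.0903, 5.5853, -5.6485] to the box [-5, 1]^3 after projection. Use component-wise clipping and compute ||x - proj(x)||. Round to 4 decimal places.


Project each component onto [-5, 1].
clip(-6.0903) = -5.0, clip(5.5853) = 1.0, clip(-5.6485) = -5.0
Projection = [-5.0, 1.0, -5.0]
Squared diffs: [1.1888, 21.025, 0.4206]
Distance = sqrt(22.6344) = 4.7576


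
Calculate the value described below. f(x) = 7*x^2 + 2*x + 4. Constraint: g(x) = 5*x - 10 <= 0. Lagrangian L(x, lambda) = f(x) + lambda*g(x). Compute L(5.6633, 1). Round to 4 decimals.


Step 1: Evaluate f(x).
f(5.6633) = 7*5.6633^2 + 2*5.6633 + 4 = 239.8374
Step 2: Evaluate g(x).
g(5.6633) = 5*5.6633 - 10 = 18.3165
Step 3: Compute Lagrangian.
L = 239.8374 + 1*18.3165 = 258.1539


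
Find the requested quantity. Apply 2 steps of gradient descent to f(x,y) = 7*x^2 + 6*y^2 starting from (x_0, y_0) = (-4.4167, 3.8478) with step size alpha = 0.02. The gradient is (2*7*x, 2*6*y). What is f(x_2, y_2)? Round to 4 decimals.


Gradient descent on f(x,y) = 7*x^2 + 6*y^2.
Starting point: (-4.4167, 3.8478), alpha = 0.02
Step 1: grad_x = 2*7*-4.4167 = -61.8338, grad_y = 2*6*3.8478 = 46.1736
  x_1 = -4.4167 - 0.02*-61.8338 = -3.18
  y_1 = 3.8478 - 0.02*46.1736 = 2.9243
Step 2: grad_x = 2*7*-3.18 = -44.5203, grad_y = 2*6*2.9243 = 35.0919
  x_2 = -3.18 - 0.02*-44.5203 = -2.2896
  y_2 = 2.9243 - 0.02*35.0919 = 2.2225
f(-2.2896, 2.2225) = 7*(-2.2896)^2 + 6*2.2225^2 = 66.3332


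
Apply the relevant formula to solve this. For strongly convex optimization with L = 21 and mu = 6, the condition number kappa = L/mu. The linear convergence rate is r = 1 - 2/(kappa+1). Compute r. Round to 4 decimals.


Step 1: Compute the condition number.
kappa = L/mu = 21/6 = 3.5
Step 2: Compute the convergence rate.
r = 1 - 2/(kappa + 1) = 1 - 2*mu/(L + mu) = (L - mu)/(L + mu) = 15/27 = 0.5556


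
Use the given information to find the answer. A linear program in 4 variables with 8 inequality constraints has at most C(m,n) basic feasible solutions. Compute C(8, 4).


Each vertex corresponds to some choice of n active constraints out of m, so the number of vertices is at most C(m, n) = m! / (n!(m-n)!).
m = 8, n = 4
Numerator: 8 * 7 * 6 * 5
Denominator: 4! = 24
C(8, 4) = 70


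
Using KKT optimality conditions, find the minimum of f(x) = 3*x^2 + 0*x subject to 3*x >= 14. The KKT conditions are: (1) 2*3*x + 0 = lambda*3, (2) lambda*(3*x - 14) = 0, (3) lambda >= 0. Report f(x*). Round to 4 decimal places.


Step 1: Try lambda = 0 (constraint inactive).
x_unc = 0/(2*3) = 0.0
Check: 3*0.0 = 0.0 < 14 -- violated!
Step 2: Constraint must be active: 3*x = 14
x* = 14/3 = 4.6667 (rounded; the exact value 14/3 is used below)
lambda = (2*3*(14/3) + 0)/3 = 9.3333
Step 3: Compute optimal value.
f(x*) = 3*(14/3)^2 + 0*(14/3) = 65.3333


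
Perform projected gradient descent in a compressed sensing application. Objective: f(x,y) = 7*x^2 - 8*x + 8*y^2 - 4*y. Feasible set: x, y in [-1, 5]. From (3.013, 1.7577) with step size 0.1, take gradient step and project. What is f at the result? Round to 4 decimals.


Step 1: Compute gradient at (3.013, 1.7577).
grad_x = 2*7*3.013 - 8 = 34.182
grad_y = 2*8*1.7577 - 4 = 24.1232
Step 2: Gradient step.
x_raw = 3.013 - 0.1*34.182 = -0.4052
y_raw = 1.7577 - 0.1*24.1232 = -0.6546
Step 3: Project onto [-1, 5].
x_proj = clip(-0.4052) = -0.4052
y_proj = clip(-0.6546) = -0.6546
Step 4: Evaluate f.
f(-0.4052, -0.6546) = 10.4376


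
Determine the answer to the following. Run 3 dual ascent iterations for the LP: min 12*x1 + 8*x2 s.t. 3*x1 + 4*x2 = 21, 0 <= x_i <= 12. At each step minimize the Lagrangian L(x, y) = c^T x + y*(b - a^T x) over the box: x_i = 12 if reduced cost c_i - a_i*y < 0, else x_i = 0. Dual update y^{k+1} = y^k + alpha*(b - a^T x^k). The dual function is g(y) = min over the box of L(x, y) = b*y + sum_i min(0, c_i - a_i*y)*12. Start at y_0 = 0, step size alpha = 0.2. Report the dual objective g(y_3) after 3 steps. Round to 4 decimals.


Dual ascent for LP: min 12*x1 + 8*x2, 3*x1 + 4*x2 = 21, 0 <= x_i <= 12
Step 1: y^k = 0.0, reduced costs: (12.0, 8.0)
  x^k = (0.0, 0.0), subgradient = b - a^T x = 21.0
  y^{k+1} = 0.0 + 0.2*21.0 = 4.2
Step 2: y^k = 4.2, reduced costs: (-0.6, -8.8)
  x^k = (12.0, 12.0), subgradient = b - a^T x = -63.0
  y^{k+1} = 4.2 + 0.2*-63.0 = -8.4
Step 3: y^k = -8.4, reduced costs: (37.2, 41.6)
  x^k = (0.0, 0.0), subgradient = b - a^T x = 21.0
  y^{k+1} = -8.4 + 0.2*21.0 = -4.2
Dual objective at y_3 = -4.2: reduced costs (24.6, 24.8), box minimizer x = (0.0, 0.0)
g(y_3) = b*y + (c1 - a1*y)*x1 + (c2 - a2*y)*x2 = 21*(-4.2) + 24.6*0.0 + 24.8*0.0 = -88.2 + 0.0 + 0.0 = -88.2


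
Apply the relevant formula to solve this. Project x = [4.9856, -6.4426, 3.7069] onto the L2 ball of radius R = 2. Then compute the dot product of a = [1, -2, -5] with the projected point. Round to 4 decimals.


Step 1: Compute ||x|| (intermediates to 6 decimals).
||x|| = sqrt(4.9856^2 + (-6.4426)^2 + 3.7069^2) = 8.950107
Step 2: Project.
Since ||x|| > R, scale = R/||x|| = 2/8.950107 = 0.223461, proj(x) = scale * x
proj(x) = [1.114087, -1.43967, 0.828348]
Step 3: Dot product.
a^T * proj(x) = 1*1.114087 - 2*(-1.43967) - 5*0.828348 = -0.1483


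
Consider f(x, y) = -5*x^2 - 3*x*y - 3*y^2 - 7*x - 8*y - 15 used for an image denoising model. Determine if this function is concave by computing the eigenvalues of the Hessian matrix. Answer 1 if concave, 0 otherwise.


The Hessian of f(x,y) = -5*x^2 - 3*x*y - 3*y^2 - 7*x - 8*y - 15 is:
H = [[-10, -3], [-3, -6]]
Trace = -10 - 6 = -16
Determinant = -10*-6 - (-3)^2 = 51
Discriminant = (-16)^2 - 4*51 = 52.0
Eigenvalues: lambda_1 = -11.6056, lambda_2 = -4.3944
The function is concave.

1


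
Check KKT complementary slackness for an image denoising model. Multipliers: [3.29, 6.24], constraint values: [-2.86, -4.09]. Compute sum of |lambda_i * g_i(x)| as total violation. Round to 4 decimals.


KKT complementary slackness check:
lambda_1 * g_1 = 3.29 * -2.86 = -9.4094
lambda_2 * g_2 = 6.24 * -4.09 = -25.5216
Total violation = 9.4094 + 25.5216 = 34.931


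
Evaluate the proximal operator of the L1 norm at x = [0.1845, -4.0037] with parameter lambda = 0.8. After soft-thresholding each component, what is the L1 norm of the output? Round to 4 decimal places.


Soft-thresholding with lambda = 0.8:
prox(0.1845) = sign(0.1845)*max(|0.1845| - 0.8, 0) = 0.0
prox(-4.0037) = sign(-4.0037)*max(|-4.0037| - 0.8, 0) = -3.2037
prox(x) = [0.0, -3.2037]
||prox(x)||_1 = 0.0 + 3.2037 = 3.2037


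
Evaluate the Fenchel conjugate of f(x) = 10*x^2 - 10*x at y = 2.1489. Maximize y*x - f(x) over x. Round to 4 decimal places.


f*(y) = sup_x {y*x - a*x^2 - b*x} = sup_x {(y-b)*x - a*x^2}
FOC: (y - b) - 2a*x = 0 => x* = (y - b)/(2a)
x* = (2.1489 + 10)/(2*10) = 0.6074
f*(2.1489) = (y-b)^2/(4a) = (2.1489 + 10)^2/(4*10)
= 147.5958/40 = 3.6899


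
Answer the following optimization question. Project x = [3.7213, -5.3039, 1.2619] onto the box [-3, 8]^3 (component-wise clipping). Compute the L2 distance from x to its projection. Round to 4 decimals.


Project each component onto [-3, 8].
clip(3.7213) = 3.7213, clip(-5.3039) = -3.0, clip(1.2619) = 1.2619
Projection = [3.7213, -3.0, 1.2619]
Squared diffs: [0.0, 5.308, 0.0]
Distance = sqrt(5.308) = 2.3039


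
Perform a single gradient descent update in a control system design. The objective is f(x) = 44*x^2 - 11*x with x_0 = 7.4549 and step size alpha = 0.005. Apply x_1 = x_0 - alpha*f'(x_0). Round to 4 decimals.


We compute the gradient at x_0 and apply the update.
f'(x) = 88*x - 11
f'(7.4549) = 88*7.4549 - 11 = 645.0312
x_1 = 7.4549 - 0.005*645.0312 = 4.2297


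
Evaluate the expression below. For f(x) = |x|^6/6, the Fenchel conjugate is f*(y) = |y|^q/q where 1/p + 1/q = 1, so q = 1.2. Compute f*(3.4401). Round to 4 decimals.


The conjugate exponent q satisfies 1/p + 1/q = 1.
p = 6, so q = 6/(6 - 1) = 1.2
|y|^q = 3.4401^1.2 = 4.4044
f*(3.4401) = 4.4044 / 1.2 = 3.6703


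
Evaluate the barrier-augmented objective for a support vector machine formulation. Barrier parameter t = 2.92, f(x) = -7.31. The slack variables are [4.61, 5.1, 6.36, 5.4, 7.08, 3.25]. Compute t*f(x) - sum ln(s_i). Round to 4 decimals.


Step 1: Compute log-barrier.
ln values: [1.5282, 1.6292, 1.85, 1.6864, 1.9573, 1.1787]
phi = -(1.5282 + 1.6292 + 1.85 + 1.6864 + 1.9573 + 1.1787) = -9.8298
Step 2: Compute augmented objective.
t*f(x) = 2.92*-7.31 = -21.3452
Total = -21.3452 - 9.8298 = -31.175


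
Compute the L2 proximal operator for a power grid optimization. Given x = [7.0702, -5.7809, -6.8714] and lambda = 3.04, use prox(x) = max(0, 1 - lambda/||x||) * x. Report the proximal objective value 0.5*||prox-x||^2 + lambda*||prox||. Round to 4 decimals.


Step 1: Compute ||x||.
||x|| = 11.429
Step 2: Compute scaling factor.
scale = max(0, 1 - 3.04/11.429) = 0.734
Step 3: prox(x) = [5.1896, -4.2432, -5.0437]
||prox(x)|| = 8.389
Step 4: Proximal objective.
0.5*||prox-x||^2 = 4.6208
lambda*||prox|| = 25.5026
Total = 30.1234


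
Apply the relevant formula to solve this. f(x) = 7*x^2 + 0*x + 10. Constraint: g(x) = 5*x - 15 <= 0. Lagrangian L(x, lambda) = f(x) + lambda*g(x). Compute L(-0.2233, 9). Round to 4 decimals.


Step 1: Evaluate f(x).
f(-0.2233) = 7*(-0.2233)^2 + 0*(-0.2233) + 10 = 10.349
Step 2: Evaluate g(x).
g(-0.2233) = 5*-0.2233 - 15 = -16.1165
Step 3: Compute Lagrangian.
L = 10.349 + 9*-16.1165 = -134.6995


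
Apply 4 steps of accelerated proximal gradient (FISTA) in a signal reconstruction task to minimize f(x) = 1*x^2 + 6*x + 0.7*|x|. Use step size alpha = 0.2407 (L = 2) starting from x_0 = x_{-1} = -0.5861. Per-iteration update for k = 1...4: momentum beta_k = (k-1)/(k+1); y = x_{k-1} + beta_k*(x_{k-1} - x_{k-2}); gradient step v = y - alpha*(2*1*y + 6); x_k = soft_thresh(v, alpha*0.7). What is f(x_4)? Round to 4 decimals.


FISTA on f(x) = 1*x^2 + 6*x + 0.7*|x|
L = 2, alpha = 0.2407
Iteration 1: beta = 0.0, y = -0.5861 + 0.0*(-0.5861 + 0.5861) = -0.5861
  grad(y) = 4.8278, v = y - alpha*grad = -1.7482
  prox(v) = soft_thresh(-1.7482, 0.1685) = -1.5797
Iteration 2: beta = 0.3333, y = -1.5797 + 0.3333*(-1.5797 + 0.5861) = -1.9108
  grad(y) = 2.1783, v = y - alpha*grad = -2.4352
  prox(v) = soft_thresh(-2.4352, 0.1685) = -2.2667
Iteration 3: beta = 0.5, y = -2.2667 + 0.5*(-2.2667 + 1.5797) = -2.6102
  grad(y) = 0.7796, v = y - alpha*grad = -2.7978
  prox(v) = soft_thresh(-2.7978, 0.1685) = -2.6294
Iteration 4: beta = 0.6, y = -2.6294 + 0.6*(-2.6294 + 2.2667) = -2.847
  grad(y) = 0.3061, v = y - alpha*grad = -2.9206
  prox(v) = soft_thresh(-2.9206, 0.1685) = -2.7521
f(x_4) = 1*(-2.7521)^2 + 6*(-2.7521) + 0.7*|-2.7521| = -7.0121


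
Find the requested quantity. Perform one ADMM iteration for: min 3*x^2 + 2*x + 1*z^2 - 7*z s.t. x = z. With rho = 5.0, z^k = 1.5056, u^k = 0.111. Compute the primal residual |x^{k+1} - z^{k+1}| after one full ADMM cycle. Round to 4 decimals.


ADMM iteration with rho = 5.0, z^k = 1.5056, u^k = 0.111
Step 1: x-update.
Minimize 3*x^2 + 2*x + (5.0/2)*(x - 1.5056 + 0.111)^2
FOC: (2*3 + 5.0)*x = -2 + 5.0*(1.5056 - 0.111)
x^{k+1} = 0.4521
Step 2: z-update.
Minimize 1*z^2 - 7*z + (5.0/2)*(0.4521 - z + 0.111)^2
FOC: (2*1 + 5.0)*z = 7 + 5.0*(0.4521 + 0.111)
z^{k+1} = 1.4022
Step 3: u-update.
u^{k+1} = 0.111 + 0.4521 - 1.4022 = -0.8391
Step 4: Primal residual = |0.4521 - 1.4022| = 0.9501


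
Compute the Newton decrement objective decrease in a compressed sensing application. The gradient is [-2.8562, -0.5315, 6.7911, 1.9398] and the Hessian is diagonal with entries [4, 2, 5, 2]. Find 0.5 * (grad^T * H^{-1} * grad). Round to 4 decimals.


Step 1: H is diagonal, so H^(-1) * g = [-0.7141, -0.2658, 1.3582, 0.9699].
Step 2: g^T H^(-1) g = sum_i g_i^2 / H_ii
  = (-2.8562)^2/4 + (-0.5315)^2/2 + (6.7911)^2/5 + (1.9398)^2/2
  = 2.0395 + 0.1412 + 9.2238 + 1.8814 = 13.2859
Step 3: Objective decrease = 0.5 * g^T H^(-1) g = 6.643


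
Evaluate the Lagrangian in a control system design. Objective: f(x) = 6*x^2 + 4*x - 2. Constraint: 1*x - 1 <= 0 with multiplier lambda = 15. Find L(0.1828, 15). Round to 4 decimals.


Step 1: Evaluate f(x).
f(0.1828) = 6*0.1828^2 + 4*0.1828 - 2 = -1.0683
Step 2: Evaluate g(x).
g(0.1828) = 1*0.1828 - 1 = -0.8172
Step 3: Compute Lagrangian.
L = -1.0683 + 15*-0.8172 = -13.3263


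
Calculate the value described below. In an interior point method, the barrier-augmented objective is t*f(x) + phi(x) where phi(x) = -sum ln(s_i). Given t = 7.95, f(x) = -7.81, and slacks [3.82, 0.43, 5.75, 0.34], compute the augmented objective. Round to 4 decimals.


Step 1: Compute log-barrier.
ln values: [1.3403, -0.844, 1.7492, -1.0788]
phi = -(1.3403 - 0.844 + 1.7492 - 1.0788) = -1.1667
Step 2: Compute augmented objective.
t*f(x) = 7.95*-7.81 = -62.0895
Total = -62.0895 - 1.1667 = -63.2562


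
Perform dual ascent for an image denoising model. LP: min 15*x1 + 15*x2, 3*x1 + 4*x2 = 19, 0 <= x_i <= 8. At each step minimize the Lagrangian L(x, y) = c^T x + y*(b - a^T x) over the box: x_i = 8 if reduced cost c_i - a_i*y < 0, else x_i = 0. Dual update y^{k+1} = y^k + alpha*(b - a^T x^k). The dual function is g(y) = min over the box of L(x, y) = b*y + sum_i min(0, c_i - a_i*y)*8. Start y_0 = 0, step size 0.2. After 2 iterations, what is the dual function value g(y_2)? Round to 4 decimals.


Dual ascent for LP: min 15*x1 + 15*x2, 3*x1 + 4*x2 = 19, 0 <= x_i <= 8
Step 1: y^k = 0.0, reduced costs: (15.0, 15.0)
  x^k = (0.0, 0.0), subgradient = b - a^T x = 19.0
  y^{k+1} = 0.0 + 0.2*19.0 = 3.8
Step 2: y^k = 3.8, reduced costs: (3.6, -0.2)
  x^k = (0.0, 8.0), subgradient = b - a^T x = -13.0
  y^{k+1} = 3.8 + 0.2*-13.0 = 1.2
Dual objective at y_2 = 1.2: reduced costs (11.4, 10.2), box minimizer x = (0.0, 0.0)
g(y_2) = b*y + (c1 - a1*y)*x1 + (c2 - a2*y)*x2 = 19*1.2 + 11.4*0.0 + 10.2*0.0 = 22.8 + 0.0 + 0.0 = 22.8


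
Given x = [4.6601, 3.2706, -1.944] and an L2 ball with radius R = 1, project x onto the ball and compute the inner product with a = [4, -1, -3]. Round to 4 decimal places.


Step 1: Compute ||x|| (intermediates to 6 decimals).
||x|| = sqrt(4.6601^2 + 3.2706^2 + (-1.944)^2) = 6.01602
Step 2: Project.
Since ||x|| > R, scale = R/||x|| = 1/6.01602 = 0.166223, proj(x) = scale * x
proj(x) = [0.774616, 0.543649, -0.323138]
Step 3: Dot product.
a^T * proj(x) = 4*0.774616 - 1*0.543649 - 3*(-0.323138) = 3.5242


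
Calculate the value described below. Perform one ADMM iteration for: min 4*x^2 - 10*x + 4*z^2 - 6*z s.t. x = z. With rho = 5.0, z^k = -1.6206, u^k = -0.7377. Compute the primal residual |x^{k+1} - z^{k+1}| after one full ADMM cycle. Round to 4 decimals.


ADMM iteration with rho = 5.0, z^k = -1.6206, u^k = -0.7377
Step 1: x-update.
Minimize 4*x^2 - 10*x + (5.0/2)*(x + 1.6206 - 0.7377)^2
FOC: (2*4 + 5.0)*x = 10 + 5.0*(-1.6206 + 0.7377)
x^{k+1} = 0.4297
Step 2: z-update.
Minimize 4*z^2 - 6*z + (5.0/2)*(0.4297 - z - 0.7377)^2
FOC: (2*4 + 5.0)*z = 6 + 5.0*(0.4297 - 0.7377)
z^{k+1} = 0.3431
Step 3: u-update.
u^{k+1} = -0.7377 + 0.4297 - 0.3431 = -0.6511
Step 4: Primal residual = |0.4297 - 0.3431| = 0.0866


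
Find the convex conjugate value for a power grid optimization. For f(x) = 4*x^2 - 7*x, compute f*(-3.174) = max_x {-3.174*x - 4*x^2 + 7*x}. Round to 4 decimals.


f*(y) = sup_x {y*x - a*x^2 - b*x} = sup_x {(y-b)*x - a*x^2}
FOC: (y - b) - 2a*x = 0 => x* = (y - b)/(2a)
x* = (-3.174 + 7)/(2*4) = 0.4783
f*(-3.174) = (y-b)^2/(4a) = (-3.174 + 7)^2/(4*4)
= 14.6383/16 = 0.9149


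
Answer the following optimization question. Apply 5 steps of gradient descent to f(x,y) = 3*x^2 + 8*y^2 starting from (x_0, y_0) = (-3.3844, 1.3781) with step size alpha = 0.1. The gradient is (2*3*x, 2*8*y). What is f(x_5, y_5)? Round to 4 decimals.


Gradient descent on f(x,y) = 3*x^2 + 8*y^2.
Starting point: (-3.3844, 1.3781), alpha = 0.1
Step 1: grad_x = 2*3*-3.3844 = -20.3064, grad_y = 2*8*1.3781 = 22.0496
  x_1 = -3.3844 - 0.1*-20.3064 = -1.3538
  y_1 = 1.3781 - 0.1*22.0496 = -0.8269
Step 2: grad_x = 2*3*-1.3538 = -8.1226, grad_y = 2*8*-0.8269 = -13.2298
  x_2 = -1.3538 - 0.1*-8.1226 = -0.5415
  y_2 = -0.8269 - 0.1*-13.2298 = 0.4961
Step 3: grad_x = 2*3*-0.5415 = -3.249, grad_y = 2*8*0.4961 = 7.9379
  x_3 = -0.5415 - 0.1*-3.249 = -0.2166
  y_3 = 0.4961 - 0.1*7.9379 = -0.2977
Step 4: grad_x = 2*3*-0.2166 = -1.2996, grad_y = 2*8*-0.2977 = -4.7627
  x_4 = -0.2166 - 0.1*-1.2996 = -0.0866
  y_4 = -0.2977 - 0.1*-4.7627 = 0.1786
Step 5: grad_x = 2*3*-0.0866 = -0.5198, grad_y = 2*8*0.1786 = 2.8576
  x_5 = -0.0866 - 0.1*-0.5198 = -0.0347
  y_5 = 0.1786 - 0.1*2.8576 = -0.1072
f(-0.0347, -0.1072) = 3*(-0.0347)^2 + 8*(-0.1072)^2 = 0.0955


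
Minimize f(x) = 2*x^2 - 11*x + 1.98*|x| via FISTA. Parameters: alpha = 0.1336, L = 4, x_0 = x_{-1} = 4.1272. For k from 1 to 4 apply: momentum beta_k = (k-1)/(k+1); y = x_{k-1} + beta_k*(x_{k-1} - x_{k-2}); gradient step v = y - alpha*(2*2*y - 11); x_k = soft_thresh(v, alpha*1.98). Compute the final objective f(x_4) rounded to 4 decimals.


FISTA on f(x) = 2*x^2 - 11*x + 1.98*|x|
L = 4, alpha = 0.1336
Iteration 1: beta = 0.0, y = 4.1272 + 0.0*(4.1272 - 4.1272) = 4.1272
  grad(y) = 5.5088, v = y - alpha*grad = 3.3912
  prox(v) = soft_thresh(3.3912, 0.2645) = 3.1267
Iteration 2: beta = 0.3333, y = 3.1267 + 0.3333*(3.1267 - 4.1272) = 2.7932
  grad(y) = 0.1728, v = y - alpha*grad = 2.7701
  prox(v) = soft_thresh(2.7701, 0.2645) = 2.5056
Iteration 3: beta = 0.5, y = 2.5056 + 0.5*(2.5056 - 3.1267) = 2.195
  grad(y) = -2.2199, v = y - alpha*grad = 2.4916
  prox(v) = soft_thresh(2.4916, 0.2645) = 2.2271
Iteration 4: beta = 0.6, y = 2.2271 + 0.6*(2.2271 - 2.5056) = 2.06
  grad(y) = -2.7601, v = y - alpha*grad = 2.4287
  prox(v) = soft_thresh(2.4287, 0.2645) = 2.1642
f(x_4) = 2*2.1642^2 - 11*2.1642 + 1.98*|2.1642| = -10.1536


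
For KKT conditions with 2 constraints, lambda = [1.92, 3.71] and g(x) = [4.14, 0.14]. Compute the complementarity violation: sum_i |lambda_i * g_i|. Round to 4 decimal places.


KKT complementary slackness check:
lambda_1 * g_1 = 1.92 * 4.14 = 7.9488
lambda_2 * g_2 = 3.71 * 0.14 = 0.5194
Total violation = 7.9488 + 0.5194 = 8.4682


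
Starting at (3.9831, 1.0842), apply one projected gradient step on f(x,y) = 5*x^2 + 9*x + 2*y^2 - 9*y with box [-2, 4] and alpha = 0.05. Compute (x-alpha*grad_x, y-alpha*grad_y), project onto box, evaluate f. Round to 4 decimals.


Step 1: Compute gradient at (3.9831, 1.0842).
grad_x = 2*5*3.9831 + 9 = 48.831
grad_y = 2*2*1.0842 - 9 = -4.6632
Step 2: Gradient step.
x_raw = 3.9831 - 0.05*48.831 = 1.5416
y_raw = 1.0842 - 0.05*-4.6632 = 1.3174
Step 3: Project onto [-2, 4].
x_proj = clip(1.5416) = 1.5416
y_proj = clip(1.3174) = 1.3174
Step 4: Evaluate f.
f(1.5416, 1.3174) = 17.3705


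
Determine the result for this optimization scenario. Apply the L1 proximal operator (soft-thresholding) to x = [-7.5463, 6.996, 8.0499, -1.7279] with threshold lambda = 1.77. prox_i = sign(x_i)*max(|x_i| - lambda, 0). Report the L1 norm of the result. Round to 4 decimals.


Soft-thresholding with lambda = 1.77:
prox(-7.5463) = sign(-7.5463)*max(|-7.5463| - 1.77, 0) = -5.7763
prox(6.996) = sign(6.996)*max(|6.996| - 1.77, 0) = 5.226
prox(8.0499) = sign(8.0499)*max(|8.0499| - 1.77, 0) = 6.2799
prox(-1.7279) = sign(-1.7279)*max(|-1.7279| - 1.77, 0) = 0.0
prox(x) = [-5.7763, 5.226, 6.2799, 0.0]
||prox(x)||_1 = 5.7763 + 5.226 + 6.2799 + 0.0 = 17.2822


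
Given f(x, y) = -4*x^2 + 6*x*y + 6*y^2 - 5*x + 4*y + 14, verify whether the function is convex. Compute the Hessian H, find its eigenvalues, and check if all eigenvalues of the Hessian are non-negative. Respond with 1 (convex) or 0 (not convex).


The Hessian of f(x,y) = -4*x^2 + 6*x*y + 6*y^2 - 5*x + 4*y + 14 is:
H = [[-8, 6], [6, 12]]
Trace = -8 + 12 = 4
Determinant = -8*12 - (6)^2 = -132
Discriminant = (4)^2 - 4*-132 = 544.0
Eigenvalues: lambda_1 = -9.6619, lambda_2 = 13.6619
The function is not convex.

0


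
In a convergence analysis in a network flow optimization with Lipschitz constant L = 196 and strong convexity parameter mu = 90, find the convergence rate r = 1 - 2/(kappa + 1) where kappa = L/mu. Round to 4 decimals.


Step 1: Compute the condition number.
kappa = L/mu = 196/90 = 2.1778
Step 2: Compute the convergence rate.
r = 1 - 2/(kappa + 1) = 1 - 2*mu/(L + mu) = (L - mu)/(L + mu) = 106/286 = 0.3706


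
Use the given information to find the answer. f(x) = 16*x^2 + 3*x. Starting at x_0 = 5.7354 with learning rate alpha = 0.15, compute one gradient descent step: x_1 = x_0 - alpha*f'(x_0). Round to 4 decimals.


We compute the gradient at x_0 and apply the update.
f'(x) = 32*x + 3
f'(5.7354) = 32*5.7354 + 3 = 186.5328
x_1 = 5.7354 - 0.15*186.5328 = -22.2445


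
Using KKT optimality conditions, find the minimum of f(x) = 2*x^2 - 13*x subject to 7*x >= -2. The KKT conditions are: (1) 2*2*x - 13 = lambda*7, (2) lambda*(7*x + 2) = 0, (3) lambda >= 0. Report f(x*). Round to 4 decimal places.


Step 1: Try lambda = 0 (constraint inactive).
Stationarity: 2*2*x - 13 = 0
x* = 13/(2*2) = 3.25
Check constraint: 7*3.25 = 22.75 >= -2 -- satisfied.
Step 2: Compute optimal value.
f(x*) = 2*3.25^2 - 13*3.25 = -21.125


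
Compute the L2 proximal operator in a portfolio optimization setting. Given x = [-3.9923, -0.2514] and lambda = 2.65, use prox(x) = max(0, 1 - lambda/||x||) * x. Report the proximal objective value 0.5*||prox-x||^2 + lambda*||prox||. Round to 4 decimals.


Step 1: Compute ||x||.
||x|| = 4.0002
Step 2: Compute scaling factor.
scale = max(0, 1 - 2.65/4.0002) = 0.3375
Step 3: prox(x) = [-1.3475, -0.0849]
||prox(x)|| = 1.3502
Step 4: Proximal objective.
0.5*||prox-x||^2 = 3.5113
lambda*||prox|| = 3.578
Total = 7.0893


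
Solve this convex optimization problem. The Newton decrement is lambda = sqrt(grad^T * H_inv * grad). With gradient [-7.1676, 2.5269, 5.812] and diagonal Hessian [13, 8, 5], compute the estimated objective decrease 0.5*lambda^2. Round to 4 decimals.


Step 1: H is diagonal, so H^(-1) * g = [-0.5514, 0.3159, 1.1624].
Step 2: g^T H^(-1) g = sum_i g_i^2 / H_ii
  = (-7.1676)^2/13 + (2.5269)^2/8 + (5.812)^2/5
  = 3.9519 + 0.7982 + 6.7559 = 11.5059
Step 3: Objective decrease = 0.5 * g^T H^(-1) g = 5.753


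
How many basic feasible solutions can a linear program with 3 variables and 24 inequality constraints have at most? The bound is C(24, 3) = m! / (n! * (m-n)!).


Each vertex corresponds to some choice of n active constraints out of m, so the number of vertices is at most C(m, n) = m! / (n!(m-n)!).
m = 24, n = 3
Numerator: 24 * 23 * 22
Denominator: 3! = 6
C(24, 3) = 2024


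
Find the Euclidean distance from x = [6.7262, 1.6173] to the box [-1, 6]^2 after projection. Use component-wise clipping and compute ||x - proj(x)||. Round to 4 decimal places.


Project each component onto [-1, 6].
clip(6.7262) = 6.0, clip(1.6173) = 1.6173
Projection = [6.0, 1.6173]
Squared diffs: [0.5274, 0.0]
Distance = sqrt(0.5274) = 0.7262


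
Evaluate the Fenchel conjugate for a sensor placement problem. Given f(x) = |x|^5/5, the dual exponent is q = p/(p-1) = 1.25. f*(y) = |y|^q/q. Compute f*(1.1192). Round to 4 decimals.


The conjugate exponent q satisfies 1/p + 1/q = 1.
p = 5, so q = 5/(5 - 1) = 1.25
|y|^q = 1.1192^1.25 = 1.1512
f*(1.1192) = 1.1512 / 1.25 = 0.9209
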